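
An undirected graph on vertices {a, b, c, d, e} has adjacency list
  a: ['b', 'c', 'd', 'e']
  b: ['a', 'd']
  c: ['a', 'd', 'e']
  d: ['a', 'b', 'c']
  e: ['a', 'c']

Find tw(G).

A width-2 tree decomposition is:
Bags: B1 = {a, b, d}  B2 = {a, c, d}  B3 = {a, c, e}
Tree: B1–B2, B2–B3
Every bag has size at most 3, so the width is 3 − 1 = 2 and tw(G) ≤ 2. On the other hand G contains the 3-clique {a, c, d}. A clique must lie in a single bag of any decomposition, so no decomposition can have width below 2. Therefore the treewidth is 2.

2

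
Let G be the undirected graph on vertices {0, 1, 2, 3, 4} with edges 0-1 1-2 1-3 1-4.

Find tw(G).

1

A width-1 tree decomposition is:
Bags: B1 = {1, 2}  B2 = {0, 1}  B3 = {1, 4}  B4 = {1, 3}
Tree: B1–B2, B2–B3, B1–B4
The largest bag has 2 vertices, giving width 1; this decomposition certifies tw(G) ≤ 1. Since G has at least one edge (e.g. 1–2), it is not an edgeless graph, so tw(G) ≥ 1. Therefore the treewidth is 1.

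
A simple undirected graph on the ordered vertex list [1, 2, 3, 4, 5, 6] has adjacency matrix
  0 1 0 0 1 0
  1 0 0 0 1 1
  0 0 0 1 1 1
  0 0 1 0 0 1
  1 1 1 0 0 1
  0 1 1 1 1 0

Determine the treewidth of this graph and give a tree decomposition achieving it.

Treewidth 2.
One such decomposition:
Bags: B1 = {3, 5, 6}  B2 = {3, 4, 6}  B3 = {2, 5, 6}  B4 = {1, 2, 5}
Tree: B1–B2, B1–B3, B3–B4

Every bag has size at most 3, so the width is 3 − 1 = 2 and tw(G) ≤ 2. For the lower bound, the 3 vertices {3, 4, 6} are pairwise adjacent, and any tree decomposition puts a clique entirely inside one bag — forcing width ≥ 2. Hence tw(G) = 2 exactly.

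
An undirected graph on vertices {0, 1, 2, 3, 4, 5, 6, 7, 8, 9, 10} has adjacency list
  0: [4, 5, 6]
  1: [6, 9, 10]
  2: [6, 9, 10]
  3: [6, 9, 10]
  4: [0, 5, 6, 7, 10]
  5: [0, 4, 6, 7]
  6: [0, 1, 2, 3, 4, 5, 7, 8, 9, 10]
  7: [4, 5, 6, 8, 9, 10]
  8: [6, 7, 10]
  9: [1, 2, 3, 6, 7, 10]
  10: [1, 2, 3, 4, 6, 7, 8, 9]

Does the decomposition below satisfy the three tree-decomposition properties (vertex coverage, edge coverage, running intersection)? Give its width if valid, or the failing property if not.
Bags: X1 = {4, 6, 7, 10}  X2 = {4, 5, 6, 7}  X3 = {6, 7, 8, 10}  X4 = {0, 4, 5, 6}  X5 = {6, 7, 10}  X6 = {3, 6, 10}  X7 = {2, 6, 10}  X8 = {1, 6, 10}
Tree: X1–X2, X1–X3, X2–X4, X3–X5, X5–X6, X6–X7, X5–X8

A tree decomposition must satisfy three properties: every vertex lies in some bag; for every edge, both endpoints lie together in some bag; and for every vertex, the bags containing it form a connected subtree. Here vertex 9 appears in no bag, so the decomposition is invalid.

No — vertex 9 appears in no bag.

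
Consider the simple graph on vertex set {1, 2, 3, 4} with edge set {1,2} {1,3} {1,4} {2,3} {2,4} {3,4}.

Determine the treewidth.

A width-3 tree decomposition is:
Bags: B1 = {1, 2, 3, 4}
Tree: (single bag)
A single bag containing all 4 vertices is trivially a valid decomposition of width 3. On the other hand G contains the 4-clique {1, 2, 3, 4}. A clique must lie in a single bag of any decomposition, so no decomposition can have width below 3. Therefore the treewidth is 3.

3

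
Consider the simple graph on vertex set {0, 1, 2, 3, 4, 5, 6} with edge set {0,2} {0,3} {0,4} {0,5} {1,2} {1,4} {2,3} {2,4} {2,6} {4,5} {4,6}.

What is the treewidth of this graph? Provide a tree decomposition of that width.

Every bag has size at most 3, so the width is 3 − 1 = 2 and tw(G) ≤ 2. On the other hand G contains the 3-clique {0, 2, 3}. A clique must lie in a single bag of any decomposition, so no decomposition can have width below 2. The upper and lower bounds meet at 2, so that is the treewidth.

Treewidth 2.
Bags: B1 = {0, 2, 4}  B2 = {0, 2, 3}  B3 = {0, 4, 5}  B4 = {2, 4, 6}  B5 = {1, 2, 4}
Tree: B1–B2, B1–B3, B1–B4, B1–B5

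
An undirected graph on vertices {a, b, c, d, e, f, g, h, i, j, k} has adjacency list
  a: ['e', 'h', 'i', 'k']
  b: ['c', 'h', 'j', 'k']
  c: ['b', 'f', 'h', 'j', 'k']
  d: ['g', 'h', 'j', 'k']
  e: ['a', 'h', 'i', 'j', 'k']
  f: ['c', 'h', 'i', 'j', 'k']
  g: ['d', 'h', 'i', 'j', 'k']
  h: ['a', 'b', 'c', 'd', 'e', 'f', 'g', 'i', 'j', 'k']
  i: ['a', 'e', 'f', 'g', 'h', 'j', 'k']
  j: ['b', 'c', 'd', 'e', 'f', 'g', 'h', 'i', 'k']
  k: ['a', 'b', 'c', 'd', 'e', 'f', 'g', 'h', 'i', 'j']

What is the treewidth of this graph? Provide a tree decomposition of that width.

Each bag holds 5 vertices, so the decomposition has width 4, which upper-bounds the treewidth. For the lower bound, the 5 vertices {d, g, h, j, k} are pairwise adjacent, and any tree decomposition puts a clique entirely inside one bag — forcing width ≥ 4. Combining the bounds, tw(G) = 4.

Treewidth 4.
One optimal decomposition is:
Bags: B1 = {b, c, h, j, k}  B2 = {c, f, h, j, k}  B3 = {f, h, i, j, k}  B4 = {e, h, i, j, k}  B5 = {g, h, i, j, k}  B6 = {a, e, h, i, k}  B7 = {d, g, h, j, k}
Tree: B1–B2, B2–B3, B3–B4, B4–B5, B4–B6, B5–B7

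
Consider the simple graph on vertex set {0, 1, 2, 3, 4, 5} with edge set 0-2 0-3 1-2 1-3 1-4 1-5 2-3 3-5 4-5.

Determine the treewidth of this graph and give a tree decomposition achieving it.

Each bag holds 3 vertices, so the decomposition has width 2, which upper-bounds the treewidth. For the lower bound, the 3 vertices {0, 2, 3} are pairwise adjacent, and any tree decomposition puts a clique entirely inside one bag — forcing width ≥ 2. Combining the bounds, tw(G) = 2.

Treewidth 2.
One optimal decomposition is:
Bags: B1 = {1, 2, 3}  B2 = {1, 3, 5}  B3 = {1, 4, 5}  B4 = {0, 2, 3}
Tree: B1–B2, B2–B3, B1–B4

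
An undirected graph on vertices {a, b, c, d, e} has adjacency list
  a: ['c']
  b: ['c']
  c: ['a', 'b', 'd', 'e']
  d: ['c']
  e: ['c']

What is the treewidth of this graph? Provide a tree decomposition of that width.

Every bag has size at most 2, so the width is 2 − 1 = 1 and tw(G) ≤ 1. Since G has at least one edge (e.g. d–c), it is not an edgeless graph, so tw(G) ≥ 1. Hence tw(G) = 1 exactly.

Treewidth 1.
Bags: B1 = {c, d}  B2 = {a, c}  B3 = {b, c}  B4 = {c, e}
Tree: B1–B2, B1–B3, B3–B4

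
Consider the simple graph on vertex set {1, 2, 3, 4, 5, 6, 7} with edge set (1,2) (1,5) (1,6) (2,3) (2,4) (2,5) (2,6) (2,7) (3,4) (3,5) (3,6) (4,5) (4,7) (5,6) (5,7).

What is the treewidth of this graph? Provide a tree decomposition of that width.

The largest bag has 4 vertices, giving width 3; this decomposition certifies tw(G) ≤ 3. On the other hand G contains the 4-clique {1, 2, 5, 6}. A clique must lie in a single bag of any decomposition, so no decomposition can have width below 3. Therefore the treewidth is 3.

Treewidth 3.
One optimal decomposition is:
Bags: B1 = {2, 3, 5, 6}  B2 = {2, 3, 4, 5}  B3 = {2, 4, 5, 7}  B4 = {1, 2, 5, 6}
Tree: B1–B2, B2–B3, B1–B4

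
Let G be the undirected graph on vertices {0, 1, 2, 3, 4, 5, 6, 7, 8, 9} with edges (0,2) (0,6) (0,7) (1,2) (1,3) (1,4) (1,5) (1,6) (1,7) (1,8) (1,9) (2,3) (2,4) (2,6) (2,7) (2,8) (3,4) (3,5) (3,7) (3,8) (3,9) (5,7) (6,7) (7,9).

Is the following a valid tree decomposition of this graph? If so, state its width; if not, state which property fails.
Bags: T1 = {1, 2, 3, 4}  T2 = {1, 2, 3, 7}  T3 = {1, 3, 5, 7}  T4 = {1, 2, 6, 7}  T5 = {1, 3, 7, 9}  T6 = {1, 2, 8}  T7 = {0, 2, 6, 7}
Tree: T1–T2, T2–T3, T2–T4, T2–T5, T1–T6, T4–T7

A tree decomposition must satisfy three properties: every vertex lies in some bag; for every edge, both endpoints lie together in some bag; and for every vertex, the bags containing it form a connected subtree. Here edge (3,8) lies in no bag, so the decomposition is invalid.

No — edge (3,8) lies in no bag.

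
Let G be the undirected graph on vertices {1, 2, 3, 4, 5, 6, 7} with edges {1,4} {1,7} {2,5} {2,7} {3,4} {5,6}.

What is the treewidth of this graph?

A width-1 tree decomposition is:
Bags: B1 = {5, 6}  B2 = {2, 5}  B3 = {2, 7}  B4 = {1, 7}  B5 = {1, 4}  B6 = {3, 4}
Tree: B1–B2, B2–B3, B3–B4, B4–B5, B5–B6
The largest bag has 2 vertices, giving width 1; this decomposition certifies tw(G) ≤ 1. Since G has at least one edge (e.g. 6–5), it is not an edgeless graph, so tw(G) ≥ 1. Therefore the treewidth is 1.

1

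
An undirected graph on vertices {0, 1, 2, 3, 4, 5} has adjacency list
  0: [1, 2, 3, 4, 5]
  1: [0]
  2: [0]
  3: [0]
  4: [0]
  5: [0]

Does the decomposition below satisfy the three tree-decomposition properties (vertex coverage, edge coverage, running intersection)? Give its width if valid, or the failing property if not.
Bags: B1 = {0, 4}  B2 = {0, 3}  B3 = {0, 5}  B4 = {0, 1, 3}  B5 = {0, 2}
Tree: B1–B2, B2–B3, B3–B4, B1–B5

No — bags containing vertex 3 are not connected in the tree.

A tree decomposition must satisfy three properties: every vertex lies in some bag; for every edge, both endpoints lie together in some bag; and for every vertex, the bags containing it form a connected subtree. Here bags containing vertex 3 are not connected in the tree, so the decomposition is invalid.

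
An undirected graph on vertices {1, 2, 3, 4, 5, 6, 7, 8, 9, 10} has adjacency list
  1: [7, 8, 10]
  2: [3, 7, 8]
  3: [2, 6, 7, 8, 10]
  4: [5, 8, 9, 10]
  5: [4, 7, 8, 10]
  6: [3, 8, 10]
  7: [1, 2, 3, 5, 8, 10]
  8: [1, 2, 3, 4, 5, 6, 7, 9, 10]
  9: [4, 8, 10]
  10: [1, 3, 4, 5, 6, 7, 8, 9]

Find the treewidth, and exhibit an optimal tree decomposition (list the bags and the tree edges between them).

Treewidth 3.
Bags: B1 = {3, 7, 8, 10}  B2 = {3, 6, 8, 10}  B3 = {5, 7, 8, 10}  B4 = {4, 5, 8, 10}  B5 = {2, 3, 7, 8}  B6 = {4, 8, 9, 10}  B7 = {1, 7, 8, 10}
Tree: B1–B2, B1–B3, B3–B4, B1–B5, B4–B6, B3–B7

The largest bag has 4 vertices, giving width 3; this decomposition certifies tw(G) ≤ 3. On the other hand G contains the 4-clique {2, 3, 7, 8}. A clique must lie in a single bag of any decomposition, so no decomposition can have width below 3. The upper and lower bounds meet at 3, so that is the treewidth.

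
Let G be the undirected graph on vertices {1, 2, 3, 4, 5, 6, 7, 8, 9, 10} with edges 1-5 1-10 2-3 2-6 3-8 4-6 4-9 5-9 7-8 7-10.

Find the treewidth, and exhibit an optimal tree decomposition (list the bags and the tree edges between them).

Every bag has size at most 3, so the width is 3 − 1 = 2 and tw(G) ≤ 2. Since 4–9–5–1–10–7–8–3–2–6–4 is a cycle in G, G is not acyclic. Forests are exactly the graphs of treewidth ≤ 1, so tw(G) ≥ 2. The upper and lower bounds meet at 2, so that is the treewidth.

Treewidth 2.
Bags: B1 = {4, 5, 9}  B2 = {1, 4, 5}  B3 = {1, 4, 10}  B4 = {4, 7, 10}  B5 = {4, 7, 8}  B6 = {3, 4, 8}  B7 = {2, 3, 4}  B8 = {2, 4, 6}
Tree: B1–B2, B2–B3, B3–B4, B4–B5, B5–B6, B6–B7, B7–B8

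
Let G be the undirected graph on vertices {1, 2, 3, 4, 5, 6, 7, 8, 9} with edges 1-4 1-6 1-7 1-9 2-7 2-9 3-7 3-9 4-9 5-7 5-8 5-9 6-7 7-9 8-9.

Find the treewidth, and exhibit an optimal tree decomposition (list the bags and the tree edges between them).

Treewidth 2.
Bags: B1 = {1, 7, 9}  B2 = {2, 7, 9}  B3 = {3, 7, 9}  B4 = {5, 7, 9}  B5 = {5, 8, 9}  B6 = {1, 6, 7}  B7 = {1, 4, 9}
Tree: B1–B2, B1–B3, B1–B4, B4–B5, B1–B6, B1–B7

Each bag holds 3 vertices, so the decomposition has width 2, which upper-bounds the treewidth. Conversely, {5, 8, 9} is a clique of size 3, and the vertices of any clique must share a bag in every tree decomposition; so some bag has ≥ 3 vertices and tw(G) ≥ 2. Combining the bounds, tw(G) = 2.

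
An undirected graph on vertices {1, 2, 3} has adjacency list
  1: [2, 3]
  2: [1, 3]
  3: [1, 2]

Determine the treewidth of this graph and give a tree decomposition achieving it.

With just one bag of size 3, the width is 3 − 1 = 2, so tw(G) ≤ 2. On the other hand G contains the 3-clique {1, 2, 3}. A clique must lie in a single bag of any decomposition, so no decomposition can have width below 2. Therefore the treewidth is 2.

Treewidth 2.
Bags: B1 = {1, 2, 3}
Tree: (single bag)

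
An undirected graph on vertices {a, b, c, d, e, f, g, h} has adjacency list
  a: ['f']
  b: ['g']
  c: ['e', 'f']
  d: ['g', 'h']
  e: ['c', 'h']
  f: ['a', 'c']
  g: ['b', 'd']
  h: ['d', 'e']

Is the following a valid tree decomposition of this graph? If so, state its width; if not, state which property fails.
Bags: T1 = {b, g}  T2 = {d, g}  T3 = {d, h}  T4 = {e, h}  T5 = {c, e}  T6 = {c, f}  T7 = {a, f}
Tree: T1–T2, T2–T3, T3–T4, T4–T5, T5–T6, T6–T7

Yes; width 1.

Every vertex of G appears in some bag (union = {a, b, c, d, e, f, g, h}); every edge is covered by a bag; and for each vertex v the set of bags containing v is connected in the bag tree. The decomposition is therefore valid. The largest bag has 2 vertices, so the width is 1.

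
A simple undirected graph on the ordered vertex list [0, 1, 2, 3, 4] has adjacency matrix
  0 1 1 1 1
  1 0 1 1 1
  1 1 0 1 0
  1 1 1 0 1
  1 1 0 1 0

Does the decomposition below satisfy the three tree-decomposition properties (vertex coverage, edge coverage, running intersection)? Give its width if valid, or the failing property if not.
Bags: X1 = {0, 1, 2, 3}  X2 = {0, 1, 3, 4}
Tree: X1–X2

Yes; width 3.

Checking the three conditions: (i) the bags cover all of {0, 1, 2, 3, 4}; (ii) for each edge, some bag contains both endpoints; (iii) the bags containing any fixed vertex form a subtree. All hold, so the decomposition is valid with width 4 − 1 = 3.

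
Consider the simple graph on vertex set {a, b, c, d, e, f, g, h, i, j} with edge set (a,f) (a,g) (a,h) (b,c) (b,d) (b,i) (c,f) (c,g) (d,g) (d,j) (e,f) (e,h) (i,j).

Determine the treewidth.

2

A width-2 tree decomposition is:
Bags: B1 = {e, f, h}  B2 = {a, f, h}  B3 = {a, c, f}  B4 = {a, c, g}  B5 = {b, c, g}  B6 = {b, d, g}  B7 = {b, d, i}  B8 = {d, i, j}
Tree: B1–B2, B2–B3, B3–B4, B4–B5, B5–B6, B6–B7, B7–B8
Each bag holds 3 vertices, so the decomposition has width 2, which upper-bounds the treewidth. For the lower bound, G contains the cycle e–h–a–f–e, so G is not a forest; only forests have treewidth ≤ 1, hence tw(G) ≥ 2. Combining the bounds, tw(G) = 2.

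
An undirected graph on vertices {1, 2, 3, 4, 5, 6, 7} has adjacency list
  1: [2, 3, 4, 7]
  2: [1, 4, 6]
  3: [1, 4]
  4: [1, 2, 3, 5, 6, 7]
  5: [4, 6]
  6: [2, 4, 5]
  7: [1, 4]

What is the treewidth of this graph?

2

A width-2 tree decomposition is:
Bags: B1 = {2, 4, 6}  B2 = {1, 2, 4}  B3 = {1, 4, 7}  B4 = {1, 3, 4}  B5 = {4, 5, 6}
Tree: B1–B2, B2–B3, B2–B4, B1–B5
Each bag holds 3 vertices, so the decomposition has width 2, which upper-bounds the treewidth. Conversely, {1, 2, 4} is a clique of size 3, and the vertices of any clique must share a bag in every tree decomposition; so some bag has ≥ 3 vertices and tw(G) ≥ 2. Hence tw(G) = 2 exactly.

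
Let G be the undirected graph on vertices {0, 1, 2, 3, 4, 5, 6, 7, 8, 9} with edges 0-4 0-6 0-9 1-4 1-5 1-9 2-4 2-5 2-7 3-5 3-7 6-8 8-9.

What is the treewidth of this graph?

A width-2 tree decomposition is:
Bags: B1 = {3, 5, 7}  B2 = {2, 5, 7}  B3 = {1, 2, 5}  B4 = {1, 2, 4}  B5 = {1, 4, 9}  B6 = {0, 4, 9}  B7 = {0, 8, 9}  B8 = {0, 6, 8}
Tree: B1–B2, B2–B3, B3–B4, B4–B5, B5–B6, B6–B7, B7–B8
Every bag has size at most 3, so the width is 3 − 1 = 2 and tw(G) ≤ 2. The edges 3–7–2–5–3 form a cycle, so G is not a tree and its treewidth is at least 2. Combining the bounds, tw(G) = 2.

2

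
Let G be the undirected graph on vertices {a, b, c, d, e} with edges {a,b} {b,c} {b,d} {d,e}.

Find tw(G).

A width-1 tree decomposition is:
Bags: B1 = {b, d}  B2 = {b, c}  B3 = {a, b}  B4 = {d, e}
Tree: B1–B2, B1–B3, B1–B4
Each bag holds 2 vertices, so the decomposition has width 1, which upper-bounds the treewidth. Since G has at least one edge (e.g. d–b), it is not an edgeless graph, so tw(G) ≥ 1. The upper and lower bounds meet at 1, so that is the treewidth.

1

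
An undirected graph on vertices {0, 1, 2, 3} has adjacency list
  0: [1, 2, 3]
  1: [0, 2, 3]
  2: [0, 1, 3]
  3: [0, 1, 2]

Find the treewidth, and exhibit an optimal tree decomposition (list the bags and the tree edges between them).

A single bag containing all 4 vertices is trivially a valid decomposition of width 3. Conversely, {0, 1, 2, 3} is a clique of size 4, and the vertices of any clique must share a bag in every tree decomposition; so some bag has ≥ 4 vertices and tw(G) ≥ 3. Hence tw(G) = 3 exactly.

Treewidth 3.
One optimal decomposition is:
Bags: B1 = {0, 1, 2, 3}
Tree: (single bag)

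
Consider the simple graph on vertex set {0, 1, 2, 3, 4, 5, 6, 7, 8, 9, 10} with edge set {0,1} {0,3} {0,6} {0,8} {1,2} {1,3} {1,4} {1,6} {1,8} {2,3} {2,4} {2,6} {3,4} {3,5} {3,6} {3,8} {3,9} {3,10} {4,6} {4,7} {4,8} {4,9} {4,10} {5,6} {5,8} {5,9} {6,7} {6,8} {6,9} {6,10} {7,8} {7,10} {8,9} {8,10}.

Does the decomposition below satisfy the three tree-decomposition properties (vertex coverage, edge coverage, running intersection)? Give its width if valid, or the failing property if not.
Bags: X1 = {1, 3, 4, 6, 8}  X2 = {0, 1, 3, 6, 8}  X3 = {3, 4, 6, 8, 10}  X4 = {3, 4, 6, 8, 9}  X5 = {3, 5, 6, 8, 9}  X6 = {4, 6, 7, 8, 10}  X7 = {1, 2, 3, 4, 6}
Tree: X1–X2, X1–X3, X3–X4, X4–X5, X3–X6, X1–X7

Every vertex of G appears in some bag (union = {0, 1, 2, 3, 4, 5, 6, 7, 8, 9, 10}); every edge is covered by a bag; and for each vertex v the set of bags containing v is connected in the bag tree. The decomposition is therefore valid. The largest bag has 5 vertices, so the width is 4.

Yes; width 4.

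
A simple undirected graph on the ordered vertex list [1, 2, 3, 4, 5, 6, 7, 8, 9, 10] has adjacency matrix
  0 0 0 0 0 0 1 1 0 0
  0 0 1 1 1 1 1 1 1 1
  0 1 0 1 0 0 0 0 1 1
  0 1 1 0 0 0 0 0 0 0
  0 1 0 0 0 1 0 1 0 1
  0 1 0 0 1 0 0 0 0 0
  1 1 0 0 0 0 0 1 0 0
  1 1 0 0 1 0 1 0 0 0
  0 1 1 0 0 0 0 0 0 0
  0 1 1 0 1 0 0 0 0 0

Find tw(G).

A width-2 tree decomposition is:
Bags: B1 = {2, 5, 10}  B2 = {2, 5, 8}  B3 = {2, 5, 6}  B4 = {2, 3, 10}  B5 = {2, 3, 9}  B6 = {2, 7, 8}  B7 = {2, 3, 4}  B8 = {1, 7, 8}
Tree: B1–B2, B2–B3, B1–B4, B4–B5, B2–B6, B4–B7, B6–B8
Each bag holds 3 vertices, so the decomposition has width 2, which upper-bounds the treewidth. Conversely, {1, 7, 8} is a clique of size 3, and the vertices of any clique must share a bag in every tree decomposition; so some bag has ≥ 3 vertices and tw(G) ≥ 2. Hence tw(G) = 2 exactly.

2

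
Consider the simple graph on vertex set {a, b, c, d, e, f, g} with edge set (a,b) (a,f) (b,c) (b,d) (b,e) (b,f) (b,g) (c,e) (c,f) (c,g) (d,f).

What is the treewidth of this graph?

A width-2 tree decomposition is:
Bags: B1 = {a, b, f}  B2 = {b, c, f}  B3 = {b, c, g}  B4 = {b, c, e}  B5 = {b, d, f}
Tree: B1–B2, B2–B3, B2–B4, B1–B5
Each bag holds 3 vertices, so the decomposition has width 2, which upper-bounds the treewidth. Conversely, {b, c, g} is a clique of size 3, and the vertices of any clique must share a bag in every tree decomposition; so some bag has ≥ 3 vertices and tw(G) ≥ 2. The upper and lower bounds meet at 2, so that is the treewidth.

2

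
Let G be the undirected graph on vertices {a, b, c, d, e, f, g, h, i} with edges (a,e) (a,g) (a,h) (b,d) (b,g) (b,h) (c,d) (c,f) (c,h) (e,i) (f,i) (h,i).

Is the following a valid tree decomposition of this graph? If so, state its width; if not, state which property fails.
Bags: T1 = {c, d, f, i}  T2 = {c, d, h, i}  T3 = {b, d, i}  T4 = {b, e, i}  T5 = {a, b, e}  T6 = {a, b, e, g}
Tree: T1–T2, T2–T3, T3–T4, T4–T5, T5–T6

No — edge (h,b) lies in no bag.

A tree decomposition must satisfy three properties: every vertex lies in some bag; for every edge, both endpoints lie together in some bag; and for every vertex, the bags containing it form a connected subtree. Here edge (h,b) lies in no bag, so the decomposition is invalid.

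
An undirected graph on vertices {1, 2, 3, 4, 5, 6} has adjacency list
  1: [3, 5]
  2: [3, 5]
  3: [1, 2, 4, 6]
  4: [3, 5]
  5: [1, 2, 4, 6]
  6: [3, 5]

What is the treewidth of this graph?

A width-2 tree decomposition is:
Bags: B1 = {1, 3, 5}  B2 = {3, 4, 5}  B3 = {2, 3, 5}  B4 = {3, 5, 6}
Tree: B1–B2, B2–B3, B3–B4
The largest bag has 3 vertices, giving width 2; this decomposition certifies tw(G) ≤ 2. Since 1–5–4–3–1 is a cycle in G, G is not acyclic. Forests are exactly the graphs of treewidth ≤ 1, so tw(G) ≥ 2. Hence tw(G) = 2 exactly.

2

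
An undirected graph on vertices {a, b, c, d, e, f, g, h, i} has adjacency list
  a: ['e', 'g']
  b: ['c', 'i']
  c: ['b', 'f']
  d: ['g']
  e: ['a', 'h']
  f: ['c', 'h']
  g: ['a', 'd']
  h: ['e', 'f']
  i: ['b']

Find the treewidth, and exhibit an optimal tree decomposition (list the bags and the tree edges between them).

Each bag holds 2 vertices, so the decomposition has width 1, which upper-bounds the treewidth. Any graph with an edge has treewidth ≥ 1, and G has the edge d–g. Therefore the treewidth is 1.

Treewidth 1.
One optimal decomposition is:
Bags: B1 = {d, g}  B2 = {a, g}  B3 = {a, e}  B4 = {e, h}  B5 = {f, h}  B6 = {c, f}  B7 = {b, c}  B8 = {b, i}
Tree: B1–B2, B2–B3, B3–B4, B4–B5, B5–B6, B6–B7, B7–B8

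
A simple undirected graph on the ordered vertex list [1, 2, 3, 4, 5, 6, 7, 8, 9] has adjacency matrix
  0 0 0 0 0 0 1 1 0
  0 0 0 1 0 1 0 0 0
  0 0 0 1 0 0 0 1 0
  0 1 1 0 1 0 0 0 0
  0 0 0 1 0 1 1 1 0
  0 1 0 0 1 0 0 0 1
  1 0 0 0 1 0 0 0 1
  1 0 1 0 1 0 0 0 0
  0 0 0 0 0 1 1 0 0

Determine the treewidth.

3

A width-3 tree decomposition is:
Bags: B1 = {1, 6, 7, 9}  B2 = {1, 5, 6, 7}  B3 = {1, 5, 6, 8}  B4 = {2, 5, 6, 8}  B5 = {2, 4, 5, 8}  B6 = {2, 3, 4, 8}
Tree: B1–B2, B2–B3, B3–B4, B4–B5, B5–B6
Every bag has size at most 4, so the width is 4 − 1 = 3 and tw(G) ≤ 3. For the lower bound: the 4 vertex sets {1,7,9}, {6}, {5}, {2,3,4,8} are disjoint, each induces a connected subgraph, and every pair is joined by at least one edge of G. Contracting each set to a single vertex therefore yields K_{4} as a minor, and since treewidth is minor-monotone, tw(G) ≥ tw(K_{4}) = 3. Combining the bounds, tw(G) = 3.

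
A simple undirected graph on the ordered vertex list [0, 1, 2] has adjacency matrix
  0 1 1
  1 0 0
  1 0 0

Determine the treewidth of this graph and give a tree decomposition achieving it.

Every bag has size at most 2, so the width is 2 − 1 = 1 and tw(G) ≤ 1. Since G has at least one edge (e.g. 0–1), it is not an edgeless graph, so tw(G) ≥ 1. Therefore the treewidth is 1.

Treewidth 1.
One such decomposition:
Bags: B1 = {0, 1}  B2 = {0, 2}
Tree: B1–B2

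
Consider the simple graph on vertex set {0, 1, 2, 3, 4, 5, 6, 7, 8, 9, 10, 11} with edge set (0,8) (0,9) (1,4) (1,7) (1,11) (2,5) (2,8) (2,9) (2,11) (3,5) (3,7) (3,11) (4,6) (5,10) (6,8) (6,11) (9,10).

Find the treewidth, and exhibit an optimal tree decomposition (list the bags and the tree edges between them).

Every bag has size at most 4, so the width is 4 − 1 = 3 and tw(G) ≤ 3. For the lower bound: the 4 vertex sets {0,9,10}, {5}, {2}, {3,6,8,11} are disjoint, each induces a connected subgraph, and every pair is joined by at least one edge of G. Contracting each set to a single vertex therefore yields K_{4} as a minor, and since treewidth is minor-monotone, tw(G) ≥ tw(K_{4}) = 3. Hence tw(G) = 3 exactly.

Treewidth 3.
One such decomposition:
Bags: B1 = {0, 5, 9, 10}  B2 = {0, 2, 5, 9}  B3 = {0, 2, 5, 8}  B4 = {2, 3, 5, 8}  B5 = {2, 3, 8, 11}  B6 = {3, 6, 8, 11}  B7 = {3, 6, 7, 11}  B8 = {1, 6, 7, 11}  B9 = {1, 4, 6, 7}
Tree: B1–B2, B2–B3, B3–B4, B4–B5, B5–B6, B6–B7, B7–B8, B8–B9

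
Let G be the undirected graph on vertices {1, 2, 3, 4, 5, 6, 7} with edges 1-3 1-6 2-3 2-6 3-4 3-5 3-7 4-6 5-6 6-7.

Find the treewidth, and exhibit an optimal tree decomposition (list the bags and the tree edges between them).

Treewidth 2.
Bags: B1 = {2, 3, 6}  B2 = {3, 5, 6}  B3 = {3, 4, 6}  B4 = {3, 6, 7}  B5 = {1, 3, 6}
Tree: B1–B2, B2–B3, B3–B4, B4–B5

Each bag holds 3 vertices, so the decomposition has width 2, which upper-bounds the treewidth. For the lower bound, G contains the cycle 3–2–6–5–3, so G is not a forest; only forests have treewidth ≤ 1, hence tw(G) ≥ 2. Combining the bounds, tw(G) = 2.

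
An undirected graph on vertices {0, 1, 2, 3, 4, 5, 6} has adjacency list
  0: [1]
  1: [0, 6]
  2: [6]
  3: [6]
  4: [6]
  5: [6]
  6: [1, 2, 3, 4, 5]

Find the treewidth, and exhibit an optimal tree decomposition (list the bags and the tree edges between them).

Every bag has size at most 2, so the width is 2 − 1 = 1 and tw(G) ≤ 1. Any graph with an edge has treewidth ≥ 1, and G has the edge 0–1. The upper and lower bounds meet at 1, so that is the treewidth.

Treewidth 1.
Bags: B1 = {0, 1}  B2 = {1, 6}  B3 = {5, 6}  B4 = {4, 6}  B5 = {2, 6}  B6 = {3, 6}
Tree: B1–B2, B2–B3, B2–B4, B2–B5, B3–B6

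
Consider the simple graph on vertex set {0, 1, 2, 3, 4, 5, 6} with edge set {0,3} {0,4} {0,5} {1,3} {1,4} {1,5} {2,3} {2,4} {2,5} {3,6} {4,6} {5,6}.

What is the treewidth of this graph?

3

A width-3 tree decomposition is:
Bags: B1 = {2, 3, 4, 5}  B2 = {1, 3, 4, 5}  B3 = {0, 3, 4, 5}  B4 = {3, 4, 5, 6}
Tree: B1–B2, B2–B3, B3–B4
Each bag holds 4 vertices, so the decomposition has width 3, which upper-bounds the treewidth. For the lower bound: the 4 vertex sets {2,5}, {1,4}, {3}, {0} are disjoint, each induces a connected subgraph, and every pair is joined by at least one edge of G. Contracting each set to a single vertex therefore yields K_{4} as a minor, and since treewidth is minor-monotone, tw(G) ≥ tw(K_{4}) = 3. The upper and lower bounds meet at 3, so that is the treewidth.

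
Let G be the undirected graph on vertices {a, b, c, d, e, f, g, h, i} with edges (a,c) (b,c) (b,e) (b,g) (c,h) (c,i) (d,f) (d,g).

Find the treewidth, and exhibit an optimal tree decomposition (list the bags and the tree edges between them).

Each bag holds 2 vertices, so the decomposition has width 1, which upper-bounds the treewidth. G has an edge, so its treewidth is at least 1. Therefore the treewidth is 1.

Treewidth 1.
One such decomposition:
Bags: B1 = {b, e}  B2 = {b, c}  B3 = {a, c}  B4 = {c, h}  B5 = {b, g}  B6 = {c, i}  B7 = {d, g}  B8 = {d, f}
Tree: B1–B2, B2–B3, B2–B4, B1–B5, B2–B6, B5–B7, B7–B8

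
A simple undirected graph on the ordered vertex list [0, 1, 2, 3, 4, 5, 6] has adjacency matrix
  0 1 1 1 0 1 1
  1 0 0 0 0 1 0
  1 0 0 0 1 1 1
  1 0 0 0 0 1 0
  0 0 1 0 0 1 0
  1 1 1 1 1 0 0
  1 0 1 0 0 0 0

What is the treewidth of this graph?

A width-2 tree decomposition is:
Bags: B1 = {0, 2, 5}  B2 = {0, 3, 5}  B3 = {0, 1, 5}  B4 = {0, 2, 6}  B5 = {2, 4, 5}
Tree: B1–B2, B1–B3, B1–B4, B1–B5
The largest bag has 3 vertices, giving width 2; this decomposition certifies tw(G) ≤ 2. For the lower bound, the 3 vertices {0, 1, 5} are pairwise adjacent, and any tree decomposition puts a clique entirely inside one bag — forcing width ≥ 2. Hence tw(G) = 2 exactly.

2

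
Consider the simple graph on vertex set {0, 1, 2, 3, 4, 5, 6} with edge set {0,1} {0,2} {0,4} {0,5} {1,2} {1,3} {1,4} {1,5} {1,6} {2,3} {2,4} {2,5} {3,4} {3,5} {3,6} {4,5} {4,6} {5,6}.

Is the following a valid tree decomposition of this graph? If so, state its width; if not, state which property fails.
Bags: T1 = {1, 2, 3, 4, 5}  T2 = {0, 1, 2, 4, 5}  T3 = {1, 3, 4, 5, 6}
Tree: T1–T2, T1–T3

Yes; width 4.

Every vertex of G appears in some bag (union = {0, 1, 2, 3, 4, 5, 6}); every edge is covered by a bag; and for each vertex v the set of bags containing v is connected in the bag tree. The decomposition is therefore valid. The largest bag has 5 vertices, so the width is 4.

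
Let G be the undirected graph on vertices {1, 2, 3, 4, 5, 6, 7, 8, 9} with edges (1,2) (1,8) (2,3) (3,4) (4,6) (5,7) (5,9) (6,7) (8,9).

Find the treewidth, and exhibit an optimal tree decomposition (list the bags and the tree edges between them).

Treewidth 2.
One optimal decomposition is:
Bags: B1 = {5, 8, 9}  B2 = {1, 5, 8}  B3 = {1, 2, 5}  B4 = {2, 3, 5}  B5 = {3, 4, 5}  B6 = {4, 5, 6}  B7 = {5, 6, 7}
Tree: B1–B2, B2–B3, B3–B4, B4–B5, B5–B6, B6–B7

Each bag holds 3 vertices, so the decomposition has width 2, which upper-bounds the treewidth. The edges 5–9–8–1–2–3–4–6–7–5 form a cycle, so G is not a tree and its treewidth is at least 2. Combining the bounds, tw(G) = 2.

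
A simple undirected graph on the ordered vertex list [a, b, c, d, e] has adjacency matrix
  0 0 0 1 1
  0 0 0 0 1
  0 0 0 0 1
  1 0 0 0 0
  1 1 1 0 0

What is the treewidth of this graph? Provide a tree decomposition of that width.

Every bag has size at most 2, so the width is 2 − 1 = 1 and tw(G) ≤ 1. G has an edge, so its treewidth is at least 1. Hence tw(G) = 1 exactly.

Treewidth 1.
Bags: B1 = {a, d}  B2 = {a, e}  B3 = {b, e}  B4 = {c, e}
Tree: B1–B2, B2–B3, B2–B4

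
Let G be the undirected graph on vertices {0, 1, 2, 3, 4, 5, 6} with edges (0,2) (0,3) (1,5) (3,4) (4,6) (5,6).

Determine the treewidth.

1

A width-1 tree decomposition is:
Bags: B1 = {1, 5}  B2 = {5, 6}  B3 = {4, 6}  B4 = {3, 4}  B5 = {0, 3}  B6 = {0, 2}
Tree: B1–B2, B2–B3, B3–B4, B4–B5, B5–B6
Every bag has size at most 2, so the width is 2 − 1 = 1 and tw(G) ≤ 1. G has an edge, so its treewidth is at least 1. The upper and lower bounds meet at 1, so that is the treewidth.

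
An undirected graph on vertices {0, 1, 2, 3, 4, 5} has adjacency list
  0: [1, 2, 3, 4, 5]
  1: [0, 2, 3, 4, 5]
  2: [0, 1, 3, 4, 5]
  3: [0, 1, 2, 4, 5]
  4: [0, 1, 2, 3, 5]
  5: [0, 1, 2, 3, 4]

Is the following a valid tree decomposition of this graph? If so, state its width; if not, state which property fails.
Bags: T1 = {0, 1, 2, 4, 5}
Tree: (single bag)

A tree decomposition must satisfy three properties: every vertex lies in some bag; for every edge, both endpoints lie together in some bag; and for every vertex, the bags containing it form a connected subtree. Here vertex 3 appears in no bag, so the decomposition is invalid.

No — vertex 3 appears in no bag.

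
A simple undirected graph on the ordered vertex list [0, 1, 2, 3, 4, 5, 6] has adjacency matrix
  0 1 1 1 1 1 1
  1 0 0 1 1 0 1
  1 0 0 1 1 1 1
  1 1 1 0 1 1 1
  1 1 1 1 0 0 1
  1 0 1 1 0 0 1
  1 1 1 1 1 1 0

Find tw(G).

A width-4 tree decomposition is:
Bags: B1 = {0, 2, 3, 4, 6}  B2 = {0, 1, 3, 4, 6}  B3 = {0, 2, 3, 5, 6}
Tree: B1–B2, B1–B3
Each bag holds 5 vertices, so the decomposition has width 4, which upper-bounds the treewidth. On the other hand G contains the 5-clique {0, 1, 3, 4, 6}. A clique must lie in a single bag of any decomposition, so no decomposition can have width below 4. Therefore the treewidth is 4.

4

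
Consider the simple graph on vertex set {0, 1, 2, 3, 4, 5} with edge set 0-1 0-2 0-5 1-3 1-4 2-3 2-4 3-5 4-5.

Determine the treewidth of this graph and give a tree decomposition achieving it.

Every bag has size at most 4, so the width is 4 − 1 = 3 and tw(G) ≤ 3. For the lower bound: the 4 vertex sets {0,5}, {2,4}, {1}, {3} are disjoint, each induces a connected subgraph, and every pair is joined by at least one edge of G. Contracting each set to a single vertex therefore yields K_{4} as a minor, and since treewidth is minor-monotone, tw(G) ≥ tw(K_{4}) = 3. Therefore the treewidth is 3.

Treewidth 3.
Bags: B1 = {0, 1, 2, 5}  B2 = {1, 2, 4, 5}  B3 = {1, 2, 3, 5}
Tree: B1–B2, B2–B3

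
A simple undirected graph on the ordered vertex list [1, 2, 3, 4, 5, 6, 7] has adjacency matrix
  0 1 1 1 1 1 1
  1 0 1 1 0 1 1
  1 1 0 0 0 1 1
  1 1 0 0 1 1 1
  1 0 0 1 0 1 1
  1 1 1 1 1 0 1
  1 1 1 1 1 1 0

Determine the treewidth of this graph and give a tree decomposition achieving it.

Each bag holds 5 vertices, so the decomposition has width 4, which upper-bounds the treewidth. On the other hand G contains the 5-clique {1, 2, 3, 6, 7}. A clique must lie in a single bag of any decomposition, so no decomposition can have width below 4. Combining the bounds, tw(G) = 4.

Treewidth 4.
Bags: B1 = {1, 2, 3, 6, 7}  B2 = {1, 2, 4, 6, 7}  B3 = {1, 4, 5, 6, 7}
Tree: B1–B2, B2–B3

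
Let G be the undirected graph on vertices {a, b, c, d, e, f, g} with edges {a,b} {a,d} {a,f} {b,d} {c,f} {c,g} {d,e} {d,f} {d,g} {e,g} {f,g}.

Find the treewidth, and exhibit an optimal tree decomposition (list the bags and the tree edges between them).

Treewidth 2.
One such decomposition:
Bags: B1 = {a, b, d}  B2 = {a, d, f}  B3 = {d, f, g}  B4 = {d, e, g}  B5 = {c, f, g}
Tree: B1–B2, B2–B3, B3–B4, B3–B5

Each bag holds 3 vertices, so the decomposition has width 2, which upper-bounds the treewidth. On the other hand G contains the 3-clique {d, e, g}. A clique must lie in a single bag of any decomposition, so no decomposition can have width below 2. The upper and lower bounds meet at 2, so that is the treewidth.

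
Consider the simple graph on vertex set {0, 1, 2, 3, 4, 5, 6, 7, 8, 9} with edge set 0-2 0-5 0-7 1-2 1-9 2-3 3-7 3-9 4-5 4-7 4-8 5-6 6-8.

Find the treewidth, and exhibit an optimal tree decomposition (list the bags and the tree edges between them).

Treewidth 2.
Bags: B1 = {1, 2, 9}  B2 = {2, 3, 9}  B3 = {0, 2, 3}  B4 = {0, 3, 7}  B5 = {0, 5, 7}  B6 = {4, 5, 7}  B7 = {4, 5, 6}  B8 = {4, 6, 8}
Tree: B1–B2, B2–B3, B3–B4, B4–B5, B5–B6, B6–B7, B7–B8

The largest bag has 3 vertices, giving width 2; this decomposition certifies tw(G) ≤ 2. The edges 1–9–3–2–1 form a cycle, so G is not a tree and its treewidth is at least 2. Therefore the treewidth is 2.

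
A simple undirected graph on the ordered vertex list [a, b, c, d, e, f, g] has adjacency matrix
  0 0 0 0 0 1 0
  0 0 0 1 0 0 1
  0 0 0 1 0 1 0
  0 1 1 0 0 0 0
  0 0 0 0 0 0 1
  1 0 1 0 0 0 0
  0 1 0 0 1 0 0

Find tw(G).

1

A width-1 tree decomposition is:
Bags: B1 = {e, g}  B2 = {b, g}  B3 = {b, d}  B4 = {c, d}  B5 = {c, f}  B6 = {a, f}
Tree: B1–B2, B2–B3, B3–B4, B4–B5, B5–B6
Each bag holds 2 vertices, so the decomposition has width 1, which upper-bounds the treewidth. Since G has at least one edge (e.g. e–g), it is not an edgeless graph, so tw(G) ≥ 1. Therefore the treewidth is 1.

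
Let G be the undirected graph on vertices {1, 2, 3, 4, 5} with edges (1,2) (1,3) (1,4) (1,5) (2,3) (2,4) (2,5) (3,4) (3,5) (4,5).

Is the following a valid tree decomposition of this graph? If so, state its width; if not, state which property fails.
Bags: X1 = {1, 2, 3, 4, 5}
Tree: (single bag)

Checking the three conditions: (i) the bags cover all of {1, 2, 3, 4, 5}; (ii) for each edge, some bag contains both endpoints; (iii) the bags containing any fixed vertex form a subtree. All hold, so the decomposition is valid with width 5 − 1 = 4.

Yes; width 4.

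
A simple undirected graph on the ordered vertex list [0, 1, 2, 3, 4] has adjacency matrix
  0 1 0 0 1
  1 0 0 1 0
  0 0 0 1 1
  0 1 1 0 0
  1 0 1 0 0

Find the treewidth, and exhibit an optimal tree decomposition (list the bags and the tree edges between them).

Treewidth 2.
Bags: B1 = {2, 3, 4}  B2 = {1, 3, 4}  B3 = {0, 1, 4}
Tree: B1–B2, B2–B3

Every bag has size at most 3, so the width is 3 − 1 = 2 and tw(G) ≤ 2. For the lower bound, G contains the cycle 4–2–3–1–0–4, so G is not a forest; only forests have treewidth ≤ 1, hence tw(G) ≥ 2. The upper and lower bounds meet at 2, so that is the treewidth.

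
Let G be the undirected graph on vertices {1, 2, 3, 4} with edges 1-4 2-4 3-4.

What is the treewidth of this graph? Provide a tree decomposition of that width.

Treewidth 1.
Bags: B1 = {2, 4}  B2 = {1, 4}  B3 = {3, 4}
Tree: B1–B2, B1–B3

Every bag has size at most 2, so the width is 2 − 1 = 1 and tw(G) ≤ 1. Any graph with an edge has treewidth ≥ 1, and G has the edge 2–4. Therefore the treewidth is 1.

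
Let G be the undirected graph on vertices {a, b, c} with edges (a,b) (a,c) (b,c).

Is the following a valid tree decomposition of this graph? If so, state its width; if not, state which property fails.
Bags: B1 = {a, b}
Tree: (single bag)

No — vertex c appears in no bag.

A tree decomposition must satisfy three properties: every vertex lies in some bag; for every edge, both endpoints lie together in some bag; and for every vertex, the bags containing it form a connected subtree. Here vertex c appears in no bag, so the decomposition is invalid.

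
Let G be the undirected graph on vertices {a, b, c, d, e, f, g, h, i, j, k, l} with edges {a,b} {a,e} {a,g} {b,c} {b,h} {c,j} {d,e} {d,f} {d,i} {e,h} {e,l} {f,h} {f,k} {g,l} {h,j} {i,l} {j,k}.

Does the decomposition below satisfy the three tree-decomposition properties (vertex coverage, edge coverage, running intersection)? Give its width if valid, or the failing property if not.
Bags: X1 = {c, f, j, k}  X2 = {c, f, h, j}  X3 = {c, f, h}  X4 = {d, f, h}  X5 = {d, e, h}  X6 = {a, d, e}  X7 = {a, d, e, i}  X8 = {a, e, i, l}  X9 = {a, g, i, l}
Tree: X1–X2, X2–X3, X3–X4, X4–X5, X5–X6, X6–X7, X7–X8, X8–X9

No — vertex b appears in no bag.

A tree decomposition must satisfy three properties: every vertex lies in some bag; for every edge, both endpoints lie together in some bag; and for every vertex, the bags containing it form a connected subtree. Here vertex b appears in no bag, so the decomposition is invalid.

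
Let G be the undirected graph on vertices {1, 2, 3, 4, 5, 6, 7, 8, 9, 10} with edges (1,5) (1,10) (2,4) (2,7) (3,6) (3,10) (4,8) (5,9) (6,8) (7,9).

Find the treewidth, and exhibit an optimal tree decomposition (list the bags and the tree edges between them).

The largest bag has 3 vertices, giving width 2; this decomposition certifies tw(G) ≤ 2. For the lower bound, G contains the cycle 6–3–10–1–5–9–7–2–4–8–6, so G is not a forest; only forests have treewidth ≤ 1, hence tw(G) ≥ 2. The upper and lower bounds meet at 2, so that is the treewidth.

Treewidth 2.
One such decomposition:
Bags: B1 = {3, 6, 10}  B2 = {1, 6, 10}  B3 = {1, 5, 6}  B4 = {5, 6, 9}  B5 = {6, 7, 9}  B6 = {2, 6, 7}  B7 = {2, 4, 6}  B8 = {4, 6, 8}
Tree: B1–B2, B2–B3, B3–B4, B4–B5, B5–B6, B6–B7, B7–B8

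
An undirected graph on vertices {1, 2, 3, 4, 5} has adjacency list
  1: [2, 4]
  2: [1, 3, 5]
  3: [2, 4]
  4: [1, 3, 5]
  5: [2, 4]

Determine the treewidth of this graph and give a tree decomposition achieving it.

Each bag holds 3 vertices, so the decomposition has width 2, which upper-bounds the treewidth. Since 2–1–4–3–2 is a cycle in G, G is not acyclic. Forests are exactly the graphs of treewidth ≤ 1, so tw(G) ≥ 2. Hence tw(G) = 2 exactly.

Treewidth 2.
One such decomposition:
Bags: B1 = {1, 2, 4}  B2 = {2, 3, 4}  B3 = {2, 4, 5}
Tree: B1–B2, B2–B3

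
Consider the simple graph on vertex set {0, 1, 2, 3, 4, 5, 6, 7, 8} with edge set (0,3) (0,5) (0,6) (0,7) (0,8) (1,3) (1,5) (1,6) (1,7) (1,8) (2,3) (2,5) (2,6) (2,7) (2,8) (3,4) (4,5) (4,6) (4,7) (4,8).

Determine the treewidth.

4

A width-4 tree decomposition is:
Bags: B1 = {0, 1, 2, 4, 5}  B2 = {0, 1, 2, 3, 4}  B3 = {0, 1, 2, 4, 7}  B4 = {0, 1, 2, 4, 6}  B5 = {0, 1, 2, 4, 8}
Tree: B1–B2, B2–B3, B3–B4, B4–B5
Every bag has size at most 5, so the width is 5 − 1 = 4 and tw(G) ≤ 4. For the lower bound: the 5 vertex sets {4,5}, {1,3}, {2,7}, {0}, {6} are disjoint, each induces a connected subgraph, and every pair is joined by at least one edge of G. Contracting each set to a single vertex therefore yields K_{5} as a minor, and since treewidth is minor-monotone, tw(G) ≥ tw(K_{5}) = 4. Combining the bounds, tw(G) = 4.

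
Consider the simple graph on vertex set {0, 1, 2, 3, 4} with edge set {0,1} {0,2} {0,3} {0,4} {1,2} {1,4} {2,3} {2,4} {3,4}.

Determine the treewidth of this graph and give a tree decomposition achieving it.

Every bag has size at most 4, so the width is 4 − 1 = 3 and tw(G) ≤ 3. Conversely, {0, 1, 2, 4} is a clique of size 4, and the vertices of any clique must share a bag in every tree decomposition; so some bag has ≥ 4 vertices and tw(G) ≥ 3. Combining the bounds, tw(G) = 3.

Treewidth 3.
Bags: B1 = {0, 1, 2, 4}  B2 = {0, 2, 3, 4}
Tree: B1–B2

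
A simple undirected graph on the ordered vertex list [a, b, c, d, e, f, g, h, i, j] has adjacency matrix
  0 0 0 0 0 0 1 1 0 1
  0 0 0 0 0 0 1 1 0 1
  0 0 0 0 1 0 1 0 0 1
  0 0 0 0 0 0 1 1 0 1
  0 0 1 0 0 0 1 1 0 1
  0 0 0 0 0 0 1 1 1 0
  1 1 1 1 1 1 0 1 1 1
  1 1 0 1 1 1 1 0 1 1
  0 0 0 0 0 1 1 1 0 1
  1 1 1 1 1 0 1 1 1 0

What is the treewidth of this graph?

3

A width-3 tree decomposition is:
Bags: B1 = {d, g, h, j}  B2 = {g, h, i, j}  B3 = {e, g, h, j}  B4 = {f, g, h, i}  B5 = {c, e, g, j}  B6 = {a, g, h, j}  B7 = {b, g, h, j}
Tree: B1–B2, B2–B3, B2–B4, B3–B5, B1–B6, B3–B7
The largest bag has 4 vertices, giving width 3; this decomposition certifies tw(G) ≤ 3. Conversely, {d, g, h, j} is a clique of size 4, and the vertices of any clique must share a bag in every tree decomposition; so some bag has ≥ 4 vertices and tw(G) ≥ 3. The upper and lower bounds meet at 3, so that is the treewidth.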